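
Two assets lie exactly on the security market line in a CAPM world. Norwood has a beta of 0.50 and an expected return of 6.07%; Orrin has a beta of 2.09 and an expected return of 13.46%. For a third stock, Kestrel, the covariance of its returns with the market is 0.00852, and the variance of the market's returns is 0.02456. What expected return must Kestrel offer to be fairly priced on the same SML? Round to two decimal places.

MRP = (13.46% − 6.07%) / (2.09 − 0.50) = 4.6478%
R_f = 6.07% − 0.50 × 4.6478% = 3.7461%
β_Kestrel = Cov / Var(R_m) = 0.00852 / 0.02456 = 0.3469
E(R_Kestrel) = R_f + β × MRP = 3.7461% + 0.3469 × 4.6478% = 5.36%

5.36%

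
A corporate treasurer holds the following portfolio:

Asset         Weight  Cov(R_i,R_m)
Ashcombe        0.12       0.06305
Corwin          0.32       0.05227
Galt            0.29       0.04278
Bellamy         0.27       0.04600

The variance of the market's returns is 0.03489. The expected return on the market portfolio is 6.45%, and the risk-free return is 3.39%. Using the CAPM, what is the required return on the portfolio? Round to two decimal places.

7.70%

β_Ashcombe = 0.06305 / 0.03489 = 1.8071
β_Corwin = 0.05227 / 0.03489 = 1.4981
β_Galt = 0.04278 / 0.03489 = 1.2261
β_Bellamy = 0.04600 / 0.03489 = 1.3184
β_P = Σ w_i β_i = 0.12×1.8071 + 0.32×1.4981 + 0.29×1.2261 + 0.27×1.3184 = 1.4078
MRP = 6.45% − 3.39% = 3.06%
E(R_P) = R_f + β_P × MRP = 3.39% + 1.4078 × 3.06% = 7.70%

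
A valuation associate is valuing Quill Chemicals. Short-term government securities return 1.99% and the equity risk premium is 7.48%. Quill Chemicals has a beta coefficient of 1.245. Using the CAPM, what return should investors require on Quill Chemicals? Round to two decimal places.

E(R) = R_f + β × MRP = 1.99% + 1.245 × 7.48% = 11.30%

11.30%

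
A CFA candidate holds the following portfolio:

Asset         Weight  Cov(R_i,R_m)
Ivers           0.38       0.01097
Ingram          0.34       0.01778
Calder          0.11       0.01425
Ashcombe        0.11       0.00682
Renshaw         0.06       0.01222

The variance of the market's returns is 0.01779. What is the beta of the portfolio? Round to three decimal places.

β_Ivers = 0.01097 / 0.01779 = 0.6166
β_Ingram = 0.01778 / 0.01779 = 0.9994
β_Calder = 0.01425 / 0.01779 = 0.8010
β_Ashcombe = 0.00682 / 0.01779 = 0.3834
β_Renshaw = 0.01222 / 0.01779 = 0.6869
β_P = Σ w_i β_i = 0.38×0.6166 + 0.34×0.9994 + 0.11×0.8010 + 0.11×0.3834 + 0.06×0.6869 = 0.7456

0.746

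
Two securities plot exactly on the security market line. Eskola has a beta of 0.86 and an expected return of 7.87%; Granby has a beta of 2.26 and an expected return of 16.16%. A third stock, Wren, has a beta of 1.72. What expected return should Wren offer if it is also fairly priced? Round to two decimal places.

12.96%

MRP (SML slope) = (16.16% − 7.87%) / (2.26 − 0.86) = 8.29% / 1.40 = 5.9214%
R_f (intercept) = 7.87% − 0.86 × 5.9214% = 2.7776%
E(R_Wren) = R_f + β × MRP = 2.7776% + 1.72 × 5.9214% = 12.96%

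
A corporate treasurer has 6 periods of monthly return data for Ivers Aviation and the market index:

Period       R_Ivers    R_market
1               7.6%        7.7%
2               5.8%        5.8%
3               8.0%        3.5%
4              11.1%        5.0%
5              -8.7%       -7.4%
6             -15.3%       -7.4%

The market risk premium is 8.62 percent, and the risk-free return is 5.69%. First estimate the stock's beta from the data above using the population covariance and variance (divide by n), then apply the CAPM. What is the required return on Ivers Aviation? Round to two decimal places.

18.49%

Mean R_i = (7.6 + 5.8 + 8.0 + 11.1 − 8.7 − 15.3) / 6 = 1.4167%
Mean R_m = (7.7 + 5.8 + 3.5 + 5.0 − 7.4 − 7.4) / 6 = 1.2000%
Σ(R_i − R̄_i)(R_m − R̄_m) = 343.0600  ⇒  Cov = 343.0600 / 6 = 57.1767
Σ(R_m − R̄_m)² = 231.0600  ⇒  Var(R_m) = 231.0600 / 6 = 38.5100
β = Cov / Var(R_m) = 57.1767 / 38.5100 = 1.4847
E(R) = R_f + β × MRP = 5.69% + 1.4847 × 8.62% = 18.49%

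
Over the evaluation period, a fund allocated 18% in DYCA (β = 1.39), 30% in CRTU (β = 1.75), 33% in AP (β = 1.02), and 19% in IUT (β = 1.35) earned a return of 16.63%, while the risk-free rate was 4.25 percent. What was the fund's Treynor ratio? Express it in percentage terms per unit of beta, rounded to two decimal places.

9.05%

β_P = 0.18×1.39 + 0.30×1.75 + 0.33×1.02 + 0.19×1.35 = 1.3683
Treynor = (R_P − R_f) / β_P = (16.63% − 4.25%) / 1.3683 = 12.38% / 1.3683 = 9.05%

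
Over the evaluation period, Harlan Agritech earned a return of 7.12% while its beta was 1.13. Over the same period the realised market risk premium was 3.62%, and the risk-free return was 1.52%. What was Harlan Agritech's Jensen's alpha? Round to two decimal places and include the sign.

+1.51%

CAPM benchmark = R_f + β(R_m − R_f) = 1.52% + 1.13 × 3.62% = 5.6106%
α = actual − benchmark = 7.12% − 5.6106% = +1.51%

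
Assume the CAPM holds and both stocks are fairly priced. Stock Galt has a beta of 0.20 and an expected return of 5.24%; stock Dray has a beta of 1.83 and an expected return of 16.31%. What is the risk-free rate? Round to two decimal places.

Both satisfy E(R) = R_f + β·MRP, so the slope of the SML is
MRP = (16.31% − 5.24%) / (1.83 − 0.20) = 11.07% / 1.63 = 6.7914%
R_f = E(R_Galt) − β_Galt·MRP = 5.24% − 0.20 × 6.7914% = 3.8817%

3.88%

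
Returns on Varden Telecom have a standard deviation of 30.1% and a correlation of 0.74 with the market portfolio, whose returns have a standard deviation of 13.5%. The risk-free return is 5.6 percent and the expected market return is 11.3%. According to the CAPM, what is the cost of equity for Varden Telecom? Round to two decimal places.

15.00%

β = ρ × σ_i / σ_m = 0.74 × 30.1% / 13.5% = 1.6499
MRP = 11.3% − 5.6% = 5.70%
E(R) = 5.6% + 1.6499 × 5.7% = 15.00%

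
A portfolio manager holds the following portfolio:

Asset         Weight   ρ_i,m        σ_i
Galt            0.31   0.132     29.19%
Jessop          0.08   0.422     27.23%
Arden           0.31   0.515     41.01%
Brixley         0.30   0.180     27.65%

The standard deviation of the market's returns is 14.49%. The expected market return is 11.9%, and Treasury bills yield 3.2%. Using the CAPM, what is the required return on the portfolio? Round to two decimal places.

β_Galt = 0.132 × 29.19% / 14.49% = 0.2659
β_Jessop = 0.422 × 27.23% / 14.49% = 0.7930
β_Arden = 0.515 × 41.01% / 14.49% = 1.4576
β_Brixley = 0.180 × 27.65% / 14.49% = 0.3435
β_P = Σ w_i β_i = 0.31×0.2659 + 0.08×0.7930 + 0.31×1.4576 + 0.30×0.3435 = 0.7008
MRP = 11.9% − 3.2% = 8.70%
E(R_P) = R_f + β_P × MRP = 3.2% + 0.7008 × 8.7% = 9.30%

9.30%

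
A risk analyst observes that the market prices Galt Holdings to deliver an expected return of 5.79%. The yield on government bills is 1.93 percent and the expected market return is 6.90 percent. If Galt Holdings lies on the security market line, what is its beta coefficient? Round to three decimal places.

MRP = 6.90% − 1.93% = 4.97%
β = (E(R) − R_f) / MRP = (5.79% − 1.93%) / 4.97% = 3.86% / 4.97% = 0.777

0.777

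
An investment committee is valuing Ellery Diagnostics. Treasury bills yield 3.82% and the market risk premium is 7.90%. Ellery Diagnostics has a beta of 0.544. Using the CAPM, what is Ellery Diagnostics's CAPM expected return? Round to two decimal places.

8.12%

E(R) = R_f + β × MRP = 3.82% + 0.544 × 7.90% = 8.12%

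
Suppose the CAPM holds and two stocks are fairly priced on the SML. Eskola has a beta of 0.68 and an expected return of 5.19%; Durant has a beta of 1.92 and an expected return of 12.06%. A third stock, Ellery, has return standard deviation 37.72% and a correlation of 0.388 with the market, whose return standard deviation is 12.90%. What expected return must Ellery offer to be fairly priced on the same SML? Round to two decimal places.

MRP = (12.06% − 5.19%) / (1.92 − 0.68) = 5.5403%
R_f = 5.19% − 0.68 × 5.5403% = 1.4226%
β_Ellery = ρ·σ_i/σ_m = 0.388 × 37.72 / 12.90 = 1.1345
E(R_Ellery) = R_f + β × MRP = 1.4226% + 1.1345 × 5.5403% = 7.71%

7.71%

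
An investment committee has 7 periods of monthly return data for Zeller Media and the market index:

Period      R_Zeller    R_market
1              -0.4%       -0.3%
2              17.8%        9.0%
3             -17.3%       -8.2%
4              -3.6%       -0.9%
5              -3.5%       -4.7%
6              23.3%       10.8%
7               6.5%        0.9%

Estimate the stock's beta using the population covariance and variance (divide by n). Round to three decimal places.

1.975

Mean R_i = (-0.4 + 17.8 − 17.3 − 3.6 − 3.5 + 23.3 + 6.5) / 7 = 3.2571%
Mean R_m = (-0.3 + 9.0 − 8.2 − 0.9 − 4.7 + 10.8 + 0.9) / 7 = 0.9429%
Σ(R_i − R̄_i)(R_m − R̄_m) = 557.8629  ⇒  Cov = 557.8629 / 7 = 79.6947
Σ(R_m − R̄_m)² = 282.4571  ⇒  Var(R_m) = 282.4571 / 7 = 40.3510
β = Cov / Var(R_m) = 79.6947 / 40.3510 = 1.9750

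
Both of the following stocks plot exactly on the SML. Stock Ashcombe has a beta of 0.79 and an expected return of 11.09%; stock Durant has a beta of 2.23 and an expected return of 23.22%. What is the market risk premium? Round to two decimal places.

Both satisfy E(R) = R_f + β·MRP, so the slope of the SML is
MRP = (23.22% − 11.09%) / (2.23 − 0.79) = 12.13% / 1.44 = 8.4236%

8.42%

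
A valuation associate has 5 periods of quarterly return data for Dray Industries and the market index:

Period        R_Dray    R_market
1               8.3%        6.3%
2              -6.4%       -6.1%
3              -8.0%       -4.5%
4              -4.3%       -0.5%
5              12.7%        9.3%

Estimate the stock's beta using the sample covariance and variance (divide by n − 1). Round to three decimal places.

Mean R_i = (8.3 − 6.4 − 8.0 − 4.3 + 12.7) / 5 = 0.4600%
Mean R_m = (6.3 − 6.1 − 4.5 − 0.5 + 9.3) / 5 = 0.9000%
Σ(R_i − R̄_i)(R_m − R̄_m) = 245.5200  ⇒  Cov = 245.5200 / 4 = 61.3800
Σ(R_m − R̄_m)² = 179.8400  ⇒  Var(R_m) = 179.8400 / 4 = 44.9600
β = Cov / Var(R_m) = 61.3800 / 44.9600 = 1.3652

1.365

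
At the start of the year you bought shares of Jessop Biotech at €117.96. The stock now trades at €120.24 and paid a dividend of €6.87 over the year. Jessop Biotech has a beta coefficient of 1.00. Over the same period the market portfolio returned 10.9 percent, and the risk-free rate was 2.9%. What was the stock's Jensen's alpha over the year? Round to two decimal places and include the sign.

-3.14%

Realised HPR = (P1 + D1 − P0) / P0 = (120.24 + 6.87 − 117.96) / 117.96 = 9.15 / 117.96 = 7.7569%
MRP = 10.9% − 2.9% = 8.00%
CAPM required = R_f + β·MRP = 2.9% + 1.00 × 8.0% = 10.9000%
α = realised − required = 7.7569% − 10.9000% = -3.14%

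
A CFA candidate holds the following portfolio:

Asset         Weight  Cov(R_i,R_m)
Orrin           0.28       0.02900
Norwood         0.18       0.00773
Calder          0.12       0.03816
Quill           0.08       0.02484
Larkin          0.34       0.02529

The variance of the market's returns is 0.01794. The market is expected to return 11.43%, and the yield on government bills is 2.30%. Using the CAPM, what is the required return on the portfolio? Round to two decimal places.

β_Orrin = 0.02900 / 0.01794 = 1.6165
β_Norwood = 0.00773 / 0.01794 = 0.4309
β_Calder = 0.03816 / 0.01794 = 2.1271
β_Quill = 0.02484 / 0.01794 = 1.3846
β_Larkin = 0.02529 / 0.01794 = 1.4097
β_P = Σ w_i β_i = 0.28×1.6165 + 0.18×0.4309 + 0.12×2.1271 + 0.08×1.3846 + 0.34×1.4097 = 1.3755
MRP = 11.43% − 2.30% = 9.13%
E(R_P) = R_f + β_P × MRP = 2.30% + 1.3755 × 9.13% = 14.86%

14.86%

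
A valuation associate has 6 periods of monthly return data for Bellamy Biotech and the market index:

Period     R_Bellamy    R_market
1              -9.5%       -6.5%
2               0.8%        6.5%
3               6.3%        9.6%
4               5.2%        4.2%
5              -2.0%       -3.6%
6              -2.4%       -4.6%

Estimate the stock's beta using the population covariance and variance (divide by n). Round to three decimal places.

0.757

Mean R_i = (-9.5 + 0.8 + 6.3 + 5.2 − 2.0 − 2.4) / 6 = -0.2667%
Mean R_m = (-6.5 + 6.5 + 9.6 + 4.2 − 3.6 − 4.6) / 6 = 0.9333%
Σ(R_i − R̄_i)(R_m − R̄_m) = 169.0033  ⇒  Cov = 169.0033 / 6 = 28.1672
Σ(R_m − R̄_m)² = 223.1933  ⇒  Var(R_m) = 223.1933 / 6 = 37.1989
β = Cov / Var(R_m) = 28.1672 / 37.1989 = 0.7572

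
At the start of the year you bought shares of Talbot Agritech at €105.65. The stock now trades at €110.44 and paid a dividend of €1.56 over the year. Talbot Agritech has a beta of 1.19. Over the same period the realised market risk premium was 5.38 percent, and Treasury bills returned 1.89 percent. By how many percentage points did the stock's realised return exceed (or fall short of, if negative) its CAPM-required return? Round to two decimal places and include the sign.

-2.28%

Realised HPR = (P1 + D1 − P0) / P0 = (110.44 + 1.56 − 105.65) / 105.65 = 6.35 / 105.65 = 6.0104%
CAPM required = R_f + β·MRP = 1.89% + 1.19 × 5.38% = 8.2922%
α = realised − required = 6.0104% − 8.2922% = -2.28%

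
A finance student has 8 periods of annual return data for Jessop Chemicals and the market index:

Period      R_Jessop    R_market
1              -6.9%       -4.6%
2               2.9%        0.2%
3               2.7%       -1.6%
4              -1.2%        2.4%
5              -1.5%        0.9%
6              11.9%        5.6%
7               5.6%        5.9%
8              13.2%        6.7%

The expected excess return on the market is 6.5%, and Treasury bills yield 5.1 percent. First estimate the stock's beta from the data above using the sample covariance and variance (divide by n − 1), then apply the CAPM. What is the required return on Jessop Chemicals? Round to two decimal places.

Mean R_i = (-6.9 + 2.9 + 2.7 − 1.2 − 1.5 + 11.9 + 5.6 + 13.2) / 8 = 3.3375%
Mean R_m = (-4.6 + 0.2 − 1.6 + 2.4 + 0.9 + 5.6 + 5.9 + 6.7) / 8 = 1.9375%
Σ(R_i − R̄_i)(R_m − R̄_m) = 160.1588  ⇒  Cov = 160.1588 / 7 = 22.8798
Σ(R_m − R̄_m)² = 111.3588  ⇒  Var(R_m) = 111.3588 / 7 = 15.9084
β = Cov / Var(R_m) = 22.8798 / 15.9084 = 1.4382
E(R) = R_f + β × MRP = 5.1% + 1.4382 × 6.5% = 14.45%

14.45%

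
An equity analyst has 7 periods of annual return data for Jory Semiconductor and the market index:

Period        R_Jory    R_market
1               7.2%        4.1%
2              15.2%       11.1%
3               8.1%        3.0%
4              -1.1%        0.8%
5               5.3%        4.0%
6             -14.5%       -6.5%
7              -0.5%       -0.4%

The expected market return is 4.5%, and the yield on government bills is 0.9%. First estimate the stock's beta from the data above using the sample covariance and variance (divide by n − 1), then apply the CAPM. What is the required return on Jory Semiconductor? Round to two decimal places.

Mean R_i = (7.2 + 15.2 + 8.1 − 1.1 + 5.3 − 14.5 − 0.5) / 7 = 2.8143%
Mean R_m = (4.1 + 11.1 + 3.0 + 0.8 + 4.0 − 6.5 − 0.4) / 7 = 2.3000%
Σ(R_i − R̄_i)(R_m − R̄_m) = 292.0000  ⇒  Cov = 292.0000 / 6 = 48.6667
Σ(R_m − R̄_m)² = 171.0400  ⇒  Var(R_m) = 171.0400 / 6 = 28.5067
β = Cov / Var(R_m) = 48.6667 / 28.5067 = 1.7072
MRP = 4.5% − 0.9% = 3.60%
E(R) = R_f + β × MRP = 0.9% + 1.7072 × 3.6% = 7.05%

7.05%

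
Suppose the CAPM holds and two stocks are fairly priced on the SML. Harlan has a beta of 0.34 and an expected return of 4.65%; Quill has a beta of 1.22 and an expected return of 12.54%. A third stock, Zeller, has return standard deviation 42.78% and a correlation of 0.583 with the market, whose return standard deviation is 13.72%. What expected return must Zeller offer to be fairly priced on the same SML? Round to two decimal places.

17.90%

MRP = (12.54% − 4.65%) / (1.22 − 0.34) = 8.9659%
R_f = 4.65% − 0.34 × 8.9659% = 1.6016%
β_Zeller = ρ·σ_i/σ_m = 0.583 × 42.78 / 13.72 = 1.8178
E(R_Zeller) = R_f + β × MRP = 1.6016% + 1.8178 × 8.9659% = 17.90%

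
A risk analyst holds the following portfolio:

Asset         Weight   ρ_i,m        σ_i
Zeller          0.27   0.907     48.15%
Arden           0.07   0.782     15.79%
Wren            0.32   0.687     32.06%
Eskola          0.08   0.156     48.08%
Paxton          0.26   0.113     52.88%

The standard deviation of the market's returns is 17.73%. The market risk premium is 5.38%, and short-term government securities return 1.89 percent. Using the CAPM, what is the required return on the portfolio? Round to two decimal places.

β_Zeller = 0.907 × 48.15% / 17.73% = 2.4632
β_Arden = 0.782 × 15.79% / 17.73% = 0.6964
β_Wren = 0.687 × 32.06% / 17.73% = 1.2423
β_Eskola = 0.156 × 48.08% / 17.73% = 0.4230
β_Paxton = 0.113 × 52.88% / 17.73% = 0.3370
β_P = Σ w_i β_i = 0.27×2.4632 + 0.07×0.6964 + 0.32×1.2423 + 0.08×0.4230 + 0.26×0.3370 = 1.2328
E(R_P) = R_f + β_P × MRP = 1.89% + 1.2328 × 5.38% = 8.52%

8.52%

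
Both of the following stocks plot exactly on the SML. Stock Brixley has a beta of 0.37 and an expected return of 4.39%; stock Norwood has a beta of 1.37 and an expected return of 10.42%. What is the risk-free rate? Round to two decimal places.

Both satisfy E(R) = R_f + β·MRP, so the slope of the SML is
MRP = (10.42% − 4.39%) / (1.37 − 0.37) = 6.03% / 1.00 = 6.0300%
R_f = E(R_Brixley) − β_Brixley·MRP = 4.39% − 0.37 × 6.0300% = 2.1589%

2.16%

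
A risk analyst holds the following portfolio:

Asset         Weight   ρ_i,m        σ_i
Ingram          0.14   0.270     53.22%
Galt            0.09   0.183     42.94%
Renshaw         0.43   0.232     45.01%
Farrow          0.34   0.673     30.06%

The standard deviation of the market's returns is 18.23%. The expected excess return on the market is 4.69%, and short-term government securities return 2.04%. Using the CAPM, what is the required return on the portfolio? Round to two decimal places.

5.66%

β_Ingram = 0.270 × 53.22% / 18.23% = 0.7882
β_Galt = 0.183 × 42.94% / 18.23% = 0.4310
β_Renshaw = 0.232 × 45.01% / 18.23% = 0.5728
β_Farrow = 0.673 × 30.06% / 18.23% = 1.1097
β_P = Σ w_i β_i = 0.14×0.7882 + 0.09×0.4310 + 0.43×0.5728 + 0.34×1.1097 = 0.7727
E(R_P) = R_f + β_P × MRP = 2.04% + 0.7727 × 4.69% = 5.66%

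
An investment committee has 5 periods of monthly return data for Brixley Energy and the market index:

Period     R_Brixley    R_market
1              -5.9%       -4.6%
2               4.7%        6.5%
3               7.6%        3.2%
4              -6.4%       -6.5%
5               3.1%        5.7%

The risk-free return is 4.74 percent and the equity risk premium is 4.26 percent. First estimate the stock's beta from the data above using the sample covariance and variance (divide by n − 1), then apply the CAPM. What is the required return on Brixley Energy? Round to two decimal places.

8.82%

Mean R_i = (-5.9 + 4.7 + 7.6 − 6.4 + 3.1) / 5 = 0.6200%
Mean R_m = (-4.6 + 6.5 + 3.2 − 6.5 + 5.7) / 5 = 0.8600%
Σ(R_i − R̄_i)(R_m − R̄_m) = 138.6140  ⇒  Cov = 138.6140 / 4 = 34.6535
Σ(R_m − R̄_m)² = 144.6920  ⇒  Var(R_m) = 144.6920 / 4 = 36.1730
β = Cov / Var(R_m) = 34.6535 / 36.1730 = 0.9580
E(R) = R_f + β × MRP = 4.74% + 0.9580 × 4.26% = 8.82%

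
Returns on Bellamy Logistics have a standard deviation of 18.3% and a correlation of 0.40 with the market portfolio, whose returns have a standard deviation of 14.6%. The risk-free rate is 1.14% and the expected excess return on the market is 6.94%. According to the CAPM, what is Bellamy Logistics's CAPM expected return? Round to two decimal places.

4.62%

β = ρ × σ_i / σ_m = 0.40 × 18.3% / 14.6% = 0.5014
E(R) = 1.14% + 0.5014 × 6.94% = 4.62%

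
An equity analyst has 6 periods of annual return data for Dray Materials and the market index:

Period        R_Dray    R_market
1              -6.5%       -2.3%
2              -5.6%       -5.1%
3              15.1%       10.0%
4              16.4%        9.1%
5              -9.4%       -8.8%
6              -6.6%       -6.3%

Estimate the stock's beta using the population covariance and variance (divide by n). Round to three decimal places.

Mean R_i = (-6.5 − 5.6 + 15.1 + 16.4 − 9.4 − 6.6) / 6 = 0.5667%
Mean R_m = (-2.3 − 5.1 + 10.0 + 9.1 − 8.8 − 6.3) / 6 = -0.5667%
Σ(R_i − R̄_i)(R_m − R̄_m) = 469.9767  ⇒  Cov = 469.9767 / 6 = 78.3295
Σ(R_m − R̄_m)² = 329.3133  ⇒  Var(R_m) = 329.3133 / 6 = 54.8856
β = Cov / Var(R_m) = 78.3295 / 54.8856 = 1.4271

1.427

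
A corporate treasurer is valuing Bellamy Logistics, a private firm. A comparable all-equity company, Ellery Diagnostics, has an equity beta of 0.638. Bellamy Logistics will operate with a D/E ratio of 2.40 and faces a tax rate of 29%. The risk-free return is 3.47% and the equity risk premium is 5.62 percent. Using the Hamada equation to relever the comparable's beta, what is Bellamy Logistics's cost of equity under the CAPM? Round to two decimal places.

13.17%

β_L = β_U × [1 + (1 − t)(D/E)] = 0.638 × [1 + (1 − 0.29) × 2.40]
    = 0.638 × [1 + 0.71 × 2.40] = 0.638 × 2.7040 = 1.7252
E(R) = R_f + β_L × MRP = 3.47% + 1.7252 × 5.62% = 13.17%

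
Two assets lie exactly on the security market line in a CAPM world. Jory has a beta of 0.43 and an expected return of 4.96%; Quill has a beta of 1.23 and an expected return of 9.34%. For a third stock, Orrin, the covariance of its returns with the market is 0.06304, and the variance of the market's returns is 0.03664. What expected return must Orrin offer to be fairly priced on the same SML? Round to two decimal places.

12.03%

MRP = (9.34% − 4.96%) / (1.23 − 0.43) = 5.4750%
R_f = 4.96% − 0.43 × 5.4750% = 2.6058%
β_Orrin = Cov / Var(R_m) = 0.06304 / 0.03664 = 1.7205
E(R_Orrin) = R_f + β × MRP = 2.6058% + 1.7205 × 5.4750% = 12.03%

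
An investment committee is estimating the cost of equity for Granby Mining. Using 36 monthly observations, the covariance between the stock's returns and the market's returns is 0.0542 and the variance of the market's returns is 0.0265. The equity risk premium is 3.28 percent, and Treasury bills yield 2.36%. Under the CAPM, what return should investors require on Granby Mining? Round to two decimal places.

9.07%

β = Cov(R_i, R_m) / Var(R_m) = 0.0542 / 0.0265 = 2.0453
E(R) = R_f + β × MRP = 2.36% + 2.0453 × 3.28% = 9.07%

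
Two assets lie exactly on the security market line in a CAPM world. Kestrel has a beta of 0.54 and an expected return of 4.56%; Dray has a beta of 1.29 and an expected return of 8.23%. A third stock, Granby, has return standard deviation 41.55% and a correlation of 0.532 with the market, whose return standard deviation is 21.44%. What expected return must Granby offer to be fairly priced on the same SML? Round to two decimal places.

6.96%

MRP = (8.23% − 4.56%) / (1.29 − 0.54) = 4.8933%
R_f = 4.56% − 0.54 × 4.8933% = 1.9176%
β_Granby = ρ·σ_i/σ_m = 0.532 × 41.55 / 21.44 = 1.0310
E(R_Granby) = R_f + β × MRP = 1.9176% + 1.0310 × 4.8933% = 6.96%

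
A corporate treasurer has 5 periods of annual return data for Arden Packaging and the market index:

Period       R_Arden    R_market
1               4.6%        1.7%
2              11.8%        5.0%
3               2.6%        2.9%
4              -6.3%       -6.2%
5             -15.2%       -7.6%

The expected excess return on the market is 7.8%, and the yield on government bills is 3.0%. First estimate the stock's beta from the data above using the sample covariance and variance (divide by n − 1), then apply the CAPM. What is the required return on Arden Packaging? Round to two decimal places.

16.72%

Mean R_i = (4.6 + 11.8 + 2.6 − 6.3 − 15.2) / 5 = -0.5000%
Mean R_m = (1.7 + 5.0 + 2.9 − 6.2 − 7.6) / 5 = -0.8400%
Σ(R_i − R̄_i)(R_m − R̄_m) = 226.8400  ⇒  Cov = 226.8400 / 4 = 56.7100
Σ(R_m − R̄_m)² = 128.9720  ⇒  Var(R_m) = 128.9720 / 4 = 32.2430
β = Cov / Var(R_m) = 56.7100 / 32.2430 = 1.7588
E(R) = R_f + β × MRP = 3.0% + 1.7588 × 7.8% = 16.72%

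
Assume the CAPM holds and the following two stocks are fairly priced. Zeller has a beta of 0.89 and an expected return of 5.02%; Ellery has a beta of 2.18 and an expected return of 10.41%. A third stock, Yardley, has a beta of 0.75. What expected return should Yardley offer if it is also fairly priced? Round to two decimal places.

MRP (SML slope) = (10.41% − 5.02%) / (2.18 − 0.89) = 5.39% / 1.29 = 4.1783%
R_f (intercept) = 5.02% − 0.89 × 4.1783% = 1.3013%
E(R_Yardley) = R_f + β × MRP = 1.3013% + 0.75 × 4.1783% = 4.44%

4.44%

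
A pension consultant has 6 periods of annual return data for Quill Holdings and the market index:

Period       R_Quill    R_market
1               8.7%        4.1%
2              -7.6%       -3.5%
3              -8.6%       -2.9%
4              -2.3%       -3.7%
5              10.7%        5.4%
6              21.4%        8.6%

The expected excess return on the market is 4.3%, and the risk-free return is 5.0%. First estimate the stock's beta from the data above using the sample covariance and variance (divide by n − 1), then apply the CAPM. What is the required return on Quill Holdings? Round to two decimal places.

14.22%

Mean R_i = (8.7 − 7.6 − 8.6 − 2.3 + 10.7 + 21.4) / 6 = 3.7167%
Mean R_m = (4.1 − 3.5 − 2.9 − 3.7 + 5.4 + 8.6) / 6 = 1.3333%
Σ(R_i − R̄_i)(R_m − R̄_m) = 307.8067  ⇒  Cov = 307.8067 / 5 = 61.5613
Σ(R_m − R̄_m)² = 143.6133  ⇒  Var(R_m) = 143.6133 / 5 = 28.7227
β = Cov / Var(R_m) = 61.5613 / 28.7227 = 2.1433
E(R) = R_f + β × MRP = 5.0% + 2.1433 × 4.3% = 14.22%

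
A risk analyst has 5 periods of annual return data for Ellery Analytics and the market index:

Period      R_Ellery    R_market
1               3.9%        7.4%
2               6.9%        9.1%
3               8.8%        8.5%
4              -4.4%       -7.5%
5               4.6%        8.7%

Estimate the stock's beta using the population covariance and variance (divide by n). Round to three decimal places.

Mean R_i = (3.9 + 6.9 + 8.8 − 4.4 + 4.6) / 5 = 3.9600%
Mean R_m = (7.4 + 9.1 + 8.5 − 7.5 + 8.7) / 5 = 5.2400%
Σ(R_i − R̄_i)(R_m − R̄_m) = 135.7180  ⇒  Cov = 135.7180 / 5 = 27.1436
Σ(R_m − R̄_m)² = 204.4720  ⇒  Var(R_m) = 204.4720 / 5 = 40.8944
β = Cov / Var(R_m) = 27.1436 / 40.8944 = 0.6637

0.664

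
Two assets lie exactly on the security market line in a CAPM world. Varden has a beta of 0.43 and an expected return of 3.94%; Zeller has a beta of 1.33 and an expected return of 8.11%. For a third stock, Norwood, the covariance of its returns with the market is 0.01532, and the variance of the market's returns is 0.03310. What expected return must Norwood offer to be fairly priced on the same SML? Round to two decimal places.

4.09%

MRP = (8.11% − 3.94%) / (1.33 − 0.43) = 4.6333%
R_f = 3.94% − 0.43 × 4.6333% = 1.9477%
β_Norwood = Cov / Var(R_m) = 0.01532 / 0.03310 = 0.4628
E(R_Norwood) = R_f + β × MRP = 1.9477% + 0.4628 × 4.6333% = 4.09%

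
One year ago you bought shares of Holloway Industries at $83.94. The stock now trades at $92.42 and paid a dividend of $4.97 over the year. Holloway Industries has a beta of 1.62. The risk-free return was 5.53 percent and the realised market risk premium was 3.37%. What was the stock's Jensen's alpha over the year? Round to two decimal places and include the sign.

Realised HPR = (P1 + D1 − P0) / P0 = (92.42 + 4.97 − 83.94) / 83.94 = 13.45 / 83.94 = 16.0234%
CAPM required = R_f + β·MRP = 5.53% + 1.62 × 3.37% = 10.9894%
α = realised − required = 16.0234% − 10.9894% = +5.03%

+5.03%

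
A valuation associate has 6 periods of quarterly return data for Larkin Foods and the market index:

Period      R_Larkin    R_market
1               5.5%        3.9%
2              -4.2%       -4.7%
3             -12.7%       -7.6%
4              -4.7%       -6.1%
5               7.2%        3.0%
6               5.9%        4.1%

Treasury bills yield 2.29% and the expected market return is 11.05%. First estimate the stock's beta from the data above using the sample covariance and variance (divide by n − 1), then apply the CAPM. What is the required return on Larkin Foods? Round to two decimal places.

14.55%

Mean R_i = (5.5 − 4.2 − 12.7 − 4.7 + 7.2 + 5.9) / 6 = -0.5000%
Mean R_m = (3.9 − 4.7 − 7.6 − 6.1 + 3.0 + 4.1) / 6 = -1.2333%
Σ(R_i − R̄_i)(R_m − R̄_m) = 208.4700  ⇒  Cov = 208.4700 / 5 = 41.6940
Σ(R_m − R̄_m)² = 148.9533  ⇒  Var(R_m) = 148.9533 / 5 = 29.7907
β = Cov / Var(R_m) = 41.6940 / 29.7907 = 1.3996
MRP = 11.05% − 2.29% = 8.76%
E(R) = R_f + β × MRP = 2.29% + 1.3996 × 8.76% = 14.55%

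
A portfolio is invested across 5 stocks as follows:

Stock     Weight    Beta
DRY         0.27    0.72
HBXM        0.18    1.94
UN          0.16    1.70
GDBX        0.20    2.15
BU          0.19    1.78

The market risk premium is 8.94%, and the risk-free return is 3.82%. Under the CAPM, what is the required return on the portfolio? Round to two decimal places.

17.98%

β_P = Σ w_i β_i = 0.27×0.72 + 0.18×1.94 + 0.16×1.70 + 0.20×2.15 + 0.19×1.78 = 1.5838
E(R_P) = R_f + β_P × MRP = 3.82% + 1.5838 × 8.94% = 17.98%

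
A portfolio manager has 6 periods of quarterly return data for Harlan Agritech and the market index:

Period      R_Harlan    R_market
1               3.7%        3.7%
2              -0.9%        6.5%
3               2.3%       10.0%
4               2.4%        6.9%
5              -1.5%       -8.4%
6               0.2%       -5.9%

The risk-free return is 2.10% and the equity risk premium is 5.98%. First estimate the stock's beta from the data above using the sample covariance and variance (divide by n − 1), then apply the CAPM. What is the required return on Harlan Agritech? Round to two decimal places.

3.07%

Mean R_i = (3.7 − 0.9 + 2.3 + 2.4 − 1.5 + 0.2) / 6 = 1.0333%
Mean R_m = (3.7 + 6.5 + 10.0 + 6.9 − 8.4 − 5.9) / 6 = 2.1333%
Σ(R_i − R̄_i)(R_m − R̄_m) = 45.5933  ⇒  Cov = 45.5933 / 5 = 9.1187
Σ(R_m − R̄_m)² = 281.6133  ⇒  Var(R_m) = 281.6133 / 5 = 56.3227
β = Cov / Var(R_m) = 9.1187 / 56.3227 = 0.1619
E(R) = R_f + β × MRP = 2.10% + 0.1619 × 5.98% = 3.07%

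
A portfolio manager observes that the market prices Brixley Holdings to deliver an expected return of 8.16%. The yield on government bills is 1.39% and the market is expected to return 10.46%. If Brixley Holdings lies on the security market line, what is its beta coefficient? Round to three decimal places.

MRP = 10.46% − 1.39% = 9.07%
β = (E(R) − R_f) / MRP = (8.16% − 1.39%) / 9.07% = 6.77% / 9.07% = 0.746

0.746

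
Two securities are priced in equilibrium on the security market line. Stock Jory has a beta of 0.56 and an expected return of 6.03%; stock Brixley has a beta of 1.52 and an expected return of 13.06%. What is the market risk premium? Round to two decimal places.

7.32%

Both satisfy E(R) = R_f + β·MRP, so the slope of the SML is
MRP = (13.06% − 6.03%) / (1.52 − 0.56) = 7.03% / 0.96 = 7.3229%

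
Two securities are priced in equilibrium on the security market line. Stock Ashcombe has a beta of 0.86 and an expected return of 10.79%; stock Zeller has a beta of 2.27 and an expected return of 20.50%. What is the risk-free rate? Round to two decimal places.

Both satisfy E(R) = R_f + β·MRP, so the slope of the SML is
MRP = (20.50% − 10.79%) / (2.27 − 0.86) = 9.71% / 1.41 = 6.8865%
R_f = E(R_Ashcombe) − β_Ashcombe·MRP = 10.79% − 0.86 × 6.8865% = 4.8676%

4.87%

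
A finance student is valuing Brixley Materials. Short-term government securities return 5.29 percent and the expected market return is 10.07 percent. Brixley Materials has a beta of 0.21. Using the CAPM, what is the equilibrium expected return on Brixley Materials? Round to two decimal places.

6.29%

Market risk premium = E(R_m) − R_f = 10.07% − 5.29% = 4.78%
E(R) = R_f + β × MRP = 5.29% + 0.21 × 4.78% = 6.29%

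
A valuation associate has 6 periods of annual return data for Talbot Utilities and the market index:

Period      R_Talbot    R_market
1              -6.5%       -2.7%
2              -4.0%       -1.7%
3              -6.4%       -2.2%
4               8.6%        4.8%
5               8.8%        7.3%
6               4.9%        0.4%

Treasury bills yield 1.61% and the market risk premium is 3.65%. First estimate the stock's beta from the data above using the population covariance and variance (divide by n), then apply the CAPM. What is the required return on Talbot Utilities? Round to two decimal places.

7.60%

Mean R_i = (-6.5 − 4.0 − 6.4 + 8.6 + 8.8 + 4.9) / 6 = 0.9000%
Mean R_m = (-2.7 − 1.7 − 2.2 + 4.8 + 7.3 + 0.4) / 6 = 0.9833%
Σ(R_i − R̄_i)(R_m − R̄_m) = 140.6000  ⇒  Cov = 140.6000 / 6 = 23.4333
Σ(R_m − R̄_m)² = 85.7083  ⇒  Var(R_m) = 85.7083 / 6 = 14.2847
β = Cov / Var(R_m) = 23.4333 / 14.2847 = 1.6404
E(R) = R_f + β × MRP = 1.61% + 1.6404 × 3.65% = 7.60%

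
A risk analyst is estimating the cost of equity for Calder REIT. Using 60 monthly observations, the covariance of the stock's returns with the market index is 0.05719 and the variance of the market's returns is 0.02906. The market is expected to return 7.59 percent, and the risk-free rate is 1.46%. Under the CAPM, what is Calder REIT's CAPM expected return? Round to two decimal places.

β = Cov(R_i, R_m) / Var(R_m) = 0.05719 / 0.02906 = 1.9680
MRP = 7.59% − 1.46% = 6.13%
E(R) = R_f + β × MRP = 1.46% + 1.9680 × 6.13% = 13.52%

13.52%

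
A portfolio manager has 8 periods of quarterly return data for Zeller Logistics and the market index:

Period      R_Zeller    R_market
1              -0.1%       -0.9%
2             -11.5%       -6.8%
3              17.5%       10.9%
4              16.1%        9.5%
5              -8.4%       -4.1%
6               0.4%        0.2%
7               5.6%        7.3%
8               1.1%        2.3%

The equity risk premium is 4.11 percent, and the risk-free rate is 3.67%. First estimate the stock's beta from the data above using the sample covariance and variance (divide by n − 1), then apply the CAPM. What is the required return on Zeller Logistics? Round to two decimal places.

Mean R_i = (-0.1 − 11.5 + 17.5 + 16.1 − 8.4 + 0.4 + 5.6 + 1.1) / 8 = 2.5875%
Mean R_m = (-0.9 − 6.8 + 10.9 + 9.5 − 4.1 + 0.2 + 7.3 + 2.3) / 8 = 2.3000%
Σ(R_i − R̄_i)(R_m − R̄_m) = 452.3100  ⇒  Cov = 452.3100 / 7 = 64.6157
Σ(R_m − R̄_m)² = 289.2200  ⇒  Var(R_m) = 289.2200 / 7 = 41.3171
β = Cov / Var(R_m) = 64.6157 / 41.3171 = 1.5639
E(R) = R_f + β × MRP = 3.67% + 1.5639 × 4.11% = 10.10%

10.10%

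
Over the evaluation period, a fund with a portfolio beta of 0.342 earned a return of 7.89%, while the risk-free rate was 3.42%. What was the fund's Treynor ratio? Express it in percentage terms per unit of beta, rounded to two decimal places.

13.07%

Treynor = (R_P − R_f) / β_P = (7.89% − 3.42%) / 0.3420 = 4.47% / 0.3420 = 13.07%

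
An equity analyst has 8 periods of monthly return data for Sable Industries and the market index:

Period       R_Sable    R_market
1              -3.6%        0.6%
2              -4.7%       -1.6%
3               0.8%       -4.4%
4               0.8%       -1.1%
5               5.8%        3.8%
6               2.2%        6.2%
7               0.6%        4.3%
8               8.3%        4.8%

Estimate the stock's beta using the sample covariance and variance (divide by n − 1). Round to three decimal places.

0.642

Mean R_i = (-3.6 − 4.7 + 0.8 + 0.8 + 5.8 + 2.2 + 0.6 + 8.3) / 8 = 1.2750%
Mean R_m = (0.6 − 1.6 − 4.4 − 1.1 + 3.8 + 6.2 + 4.3 + 4.8) / 8 = 1.5750%
Σ(R_i − R̄_i)(R_m − R̄_m) = 62.9950  ⇒  Cov = 62.9950 / 7 = 8.9993
Σ(R_m − R̄_m)² = 98.0550  ⇒  Var(R_m) = 98.0550 / 7 = 14.0079
β = Cov / Var(R_m) = 8.9993 / 14.0079 = 0.6424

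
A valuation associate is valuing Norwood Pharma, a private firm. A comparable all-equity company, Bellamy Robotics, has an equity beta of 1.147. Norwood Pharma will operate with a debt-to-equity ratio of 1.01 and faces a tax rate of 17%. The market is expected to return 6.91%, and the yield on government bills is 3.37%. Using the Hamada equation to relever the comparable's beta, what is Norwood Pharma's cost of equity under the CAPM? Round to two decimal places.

β_L = β_U × [1 + (1 − t)(D/E)] = 1.147 × [1 + (1 − 0.17) × 1.01]
    = 1.147 × [1 + 0.83 × 1.01] = 1.147 × 1.8383 = 2.1085
MRP = 6.91% − 3.37% = 3.54%
E(R) = R_f + β_L × MRP = 3.37% + 2.1085 × 3.54% = 10.83%

10.83%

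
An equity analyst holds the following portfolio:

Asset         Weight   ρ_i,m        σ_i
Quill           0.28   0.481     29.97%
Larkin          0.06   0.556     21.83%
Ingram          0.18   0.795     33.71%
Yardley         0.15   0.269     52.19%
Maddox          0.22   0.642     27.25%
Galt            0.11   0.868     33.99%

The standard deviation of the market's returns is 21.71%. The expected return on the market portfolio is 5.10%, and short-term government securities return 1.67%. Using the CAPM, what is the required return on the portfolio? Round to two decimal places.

β_Quill = 0.481 × 29.97% / 21.71% = 0.6640
β_Larkin = 0.556 × 21.83% / 21.71% = 0.5591
β_Ingram = 0.795 × 33.71% / 21.71% = 1.2344
β_Yardley = 0.269 × 52.19% / 21.71% = 0.6467
β_Maddox = 0.642 × 27.25% / 21.71% = 0.8058
β_Galt = 0.868 × 33.99% / 21.71% = 1.3590
β_P = Σ w_i β_i = 0.28×0.6640 + 0.06×0.5591 + 0.18×1.2344 + 0.15×0.6467 + 0.22×0.8058 + 0.11×1.3590 = 0.8654
MRP = 5.10% − 1.67% = 3.43%
E(R_P) = R_f + β_P × MRP = 1.67% + 0.8654 × 3.43% = 4.64%

4.64%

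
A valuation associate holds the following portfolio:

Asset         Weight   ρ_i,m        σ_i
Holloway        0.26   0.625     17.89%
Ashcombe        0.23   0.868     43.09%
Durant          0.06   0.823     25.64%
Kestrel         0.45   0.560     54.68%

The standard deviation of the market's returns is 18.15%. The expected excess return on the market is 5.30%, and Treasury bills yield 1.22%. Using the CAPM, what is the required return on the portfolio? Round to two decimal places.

8.97%

β_Holloway = 0.625 × 17.89% / 18.15% = 0.6160
β_Ashcombe = 0.868 × 43.09% / 18.15% = 2.0607
β_Durant = 0.823 × 25.64% / 18.15% = 1.1626
β_Kestrel = 0.560 × 54.68% / 18.15% = 1.6871
β_P = Σ w_i β_i = 0.26×0.6160 + 0.23×2.0607 + 0.06×1.1626 + 0.45×1.6871 = 1.4631
E(R_P) = R_f + β_P × MRP = 1.22% + 1.4631 × 5.30% = 8.97%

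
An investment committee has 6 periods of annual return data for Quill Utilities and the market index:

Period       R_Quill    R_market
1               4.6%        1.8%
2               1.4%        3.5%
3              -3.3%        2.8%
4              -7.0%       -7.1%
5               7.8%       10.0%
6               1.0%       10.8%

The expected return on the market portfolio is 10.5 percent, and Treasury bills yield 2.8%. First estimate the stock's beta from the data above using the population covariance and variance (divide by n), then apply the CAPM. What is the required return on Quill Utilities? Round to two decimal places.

7.40%

Mean R_i = (4.6 + 1.4 − 3.3 − 7.0 + 7.8 + 1.0) / 6 = 0.7500%
Mean R_m = (1.8 + 3.5 + 2.8 − 7.1 + 10.0 + 10.8) / 6 = 3.6333%
Σ(R_i − R̄_i)(R_m − R̄_m) = 126.0900  ⇒  Cov = 126.0900 / 6 = 21.0150
Σ(R_m − R̄_m)² = 211.1733  ⇒  Var(R_m) = 211.1733 / 6 = 35.1956
β = Cov / Var(R_m) = 21.0150 / 35.1956 = 0.5971
MRP = 10.5% − 2.8% = 7.70%
E(R) = R_f + β × MRP = 2.8% + 0.5971 × 7.7% = 7.40%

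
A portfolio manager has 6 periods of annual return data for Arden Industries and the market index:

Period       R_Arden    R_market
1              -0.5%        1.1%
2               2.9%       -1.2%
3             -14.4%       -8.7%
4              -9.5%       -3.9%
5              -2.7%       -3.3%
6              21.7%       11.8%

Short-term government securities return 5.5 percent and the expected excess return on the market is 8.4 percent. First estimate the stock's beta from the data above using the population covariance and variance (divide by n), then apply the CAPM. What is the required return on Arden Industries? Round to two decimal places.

Mean R_i = (-0.5 + 2.9 − 14.4 − 9.5 − 2.7 + 21.7) / 6 = -0.4167%
Mean R_m = (1.1 − 1.2 − 8.7 − 3.9 − 3.3 + 11.8) / 6 = -0.7000%
Σ(R_i − R̄_i)(R_m − R̄_m) = 421.5200  ⇒  Cov = 421.5200 / 6 = 70.2533
Σ(R_m − R̄_m)² = 240.7400  ⇒  Var(R_m) = 240.7400 / 6 = 40.1233
β = Cov / Var(R_m) = 70.2533 / 40.1233 = 1.7509
E(R) = R_f + β × MRP = 5.5% + 1.7509 × 8.4% = 20.21%

20.21%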